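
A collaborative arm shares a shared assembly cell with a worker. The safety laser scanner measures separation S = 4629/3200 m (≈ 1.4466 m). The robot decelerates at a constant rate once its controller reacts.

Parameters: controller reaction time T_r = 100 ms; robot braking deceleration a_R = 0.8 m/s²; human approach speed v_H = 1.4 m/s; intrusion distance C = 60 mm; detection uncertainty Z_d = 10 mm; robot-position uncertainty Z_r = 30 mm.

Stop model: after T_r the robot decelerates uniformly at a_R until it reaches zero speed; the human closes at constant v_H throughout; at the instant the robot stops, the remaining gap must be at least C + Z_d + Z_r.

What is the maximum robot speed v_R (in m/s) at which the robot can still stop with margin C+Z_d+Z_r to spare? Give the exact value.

v_R_max = 11/20 m/s = 0.5500 m/s

quadratic (5/8)·v² + (37/20)·v + (-3861/3200) = 0
  disc = (37/20)² − 4·(5/8)·(-3861/3200) = 41209/6400 ; √disc = 203/80
  v_R = (−(37/20) + 203/80) / (2·(5/8)) = 11/20 m/s
check:
stop time T_s = (11/20)/(4/5) = 0.6875 s
robot covers v_R·T_r = 0.5500·0.1000 = 0.0550 m before braking
robot under decel: 0.5500²/(2·0.8000) = 0.1891 m
human closes 1.4000·0.7875 = 1.1025 m
residual clearance needed = 0.0600+0.0100+0.0300 = 0.1000 m
sum ≈ 0.0550+0.1891+1.1025+0.1000 ≈ 1.4466 m = S ✓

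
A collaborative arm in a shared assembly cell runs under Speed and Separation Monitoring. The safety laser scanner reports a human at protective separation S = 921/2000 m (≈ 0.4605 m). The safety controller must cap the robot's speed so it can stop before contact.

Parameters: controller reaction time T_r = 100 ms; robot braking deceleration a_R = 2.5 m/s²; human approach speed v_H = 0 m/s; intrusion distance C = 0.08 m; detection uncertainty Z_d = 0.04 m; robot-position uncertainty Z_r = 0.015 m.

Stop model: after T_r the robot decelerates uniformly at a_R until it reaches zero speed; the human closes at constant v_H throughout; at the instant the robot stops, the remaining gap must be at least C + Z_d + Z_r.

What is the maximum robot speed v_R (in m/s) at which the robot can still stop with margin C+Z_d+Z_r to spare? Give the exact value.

at the boundary: (1/5)·v² + (1/10)·v + (-651/2000) = 0
  disc = (1/10)² − 4·(1/5)·(-651/2000) = 169/625 ; √disc = 13/25
  v_R = (−(1/10) + 13/25) / (2·(1/5)) = 21/20 m/s
check:
T_s = v_R/a_R = (21/20)/(5/2) = 0.4200 s
robot in T_r: 1.0500·0.1000 = 0.1050 m
robot covers 1.0500·0.4200 − ½·2.5000·0.4200² = 0.2205 m while stopping
human closes 0.0000·0.5200 = 0.0000 m
C+Z_d+Z_r = 0.0800+0.0400+0.0150 = 0.1350 m
sum ≈ 0.1050+0.2205+0.0000+0.1350 ≈ 0.4605 m = S ✓

v_R_max = 21/20 m/s = 1.0500 m/s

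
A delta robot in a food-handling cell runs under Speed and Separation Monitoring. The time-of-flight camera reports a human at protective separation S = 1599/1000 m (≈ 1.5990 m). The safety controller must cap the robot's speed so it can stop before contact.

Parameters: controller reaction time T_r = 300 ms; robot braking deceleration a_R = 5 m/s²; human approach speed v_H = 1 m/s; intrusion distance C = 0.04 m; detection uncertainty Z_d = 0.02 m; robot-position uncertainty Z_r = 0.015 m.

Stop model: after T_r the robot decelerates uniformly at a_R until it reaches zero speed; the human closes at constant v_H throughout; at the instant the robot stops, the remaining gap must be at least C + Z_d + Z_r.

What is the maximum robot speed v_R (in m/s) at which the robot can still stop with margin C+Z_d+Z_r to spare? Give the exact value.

v_R_max = 9/5 m/s = 1.8000 m/s

quadratic (1/10)·v² + (1/2)·v + (-153/125) = 0
  disc = (1/2)² − 4·(1/10)·(-153/125) = 1849/2500 ; √disc = 43/50
  v_R = (−(1/2) + 43/50) / (2·(1/10)) = 9/5 m/s
check:
T_s = v_R/a_R = (9/5)/5 = 0.3600 s
robot covers v_R·T_r = 1.8000·0.3000 = 0.5400 m before braking
braking distance = 1.8000²/(2·5.0000) = 0.3240 m
human closes 1.0000·0.6600 = 0.6600 m
residual clearance needed = 0.0400+0.0200+0.0150 = 0.0750 m
sum ≈ 0.5400+0.3240+0.6600+0.0750 ≈ 1.5990 m = S ✓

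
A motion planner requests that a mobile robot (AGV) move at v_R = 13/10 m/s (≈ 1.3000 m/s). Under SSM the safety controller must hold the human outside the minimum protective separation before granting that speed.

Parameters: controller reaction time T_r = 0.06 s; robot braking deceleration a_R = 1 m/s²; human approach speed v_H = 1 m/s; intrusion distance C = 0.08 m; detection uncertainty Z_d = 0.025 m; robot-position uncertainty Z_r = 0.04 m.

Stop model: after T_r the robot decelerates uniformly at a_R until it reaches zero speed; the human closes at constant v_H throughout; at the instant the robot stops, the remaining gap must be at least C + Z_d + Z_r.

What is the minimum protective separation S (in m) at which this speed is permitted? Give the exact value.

S_min = 607/250 m = 2.4280 m

stop time T_s = (13/10)/1 = 1.3000 s
robot in T_r: 1.3000·0.0600 = 0.0780 m
robot under decel: 1.3000²/(2·1.0000) = 0.8450 m
person approaches 1.0000·(0.0600+1.3000) = 1.3600 m
C+Z_d+Z_r = 0.0800+0.0250+0.0400 = 0.1450 m
S_min ≈ 0.0780+0.8450+1.3600+0.1450  ⇒  S_min = 607/250 m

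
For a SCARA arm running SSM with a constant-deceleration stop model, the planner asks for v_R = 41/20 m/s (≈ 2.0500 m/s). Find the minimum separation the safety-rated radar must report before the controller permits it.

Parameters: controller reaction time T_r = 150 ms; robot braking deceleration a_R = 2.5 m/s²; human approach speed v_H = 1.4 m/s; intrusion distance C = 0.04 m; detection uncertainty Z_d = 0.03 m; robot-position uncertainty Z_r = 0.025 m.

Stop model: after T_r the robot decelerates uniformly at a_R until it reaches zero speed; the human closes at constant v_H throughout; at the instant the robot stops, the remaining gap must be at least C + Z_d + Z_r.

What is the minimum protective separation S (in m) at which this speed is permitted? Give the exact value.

S_min = 2601/1000 m = 2.6010 m

stop time T_s = (41/20)/(5/2) = 0.8200 s
robot covers v_R·T_r = 2.0500·0.1500 = 0.3075 m before braking
braking distance = 2.0500²/(2·2.5000) = 0.8405 m
human closes 1.4000·0.9700 = 1.3580 m
margins: 0.0400+0.0300+0.0250 = 0.0950 m
S_min ≈ 0.3075+0.8405+1.3580+0.0950  ⇒  S_min = 2601/1000 m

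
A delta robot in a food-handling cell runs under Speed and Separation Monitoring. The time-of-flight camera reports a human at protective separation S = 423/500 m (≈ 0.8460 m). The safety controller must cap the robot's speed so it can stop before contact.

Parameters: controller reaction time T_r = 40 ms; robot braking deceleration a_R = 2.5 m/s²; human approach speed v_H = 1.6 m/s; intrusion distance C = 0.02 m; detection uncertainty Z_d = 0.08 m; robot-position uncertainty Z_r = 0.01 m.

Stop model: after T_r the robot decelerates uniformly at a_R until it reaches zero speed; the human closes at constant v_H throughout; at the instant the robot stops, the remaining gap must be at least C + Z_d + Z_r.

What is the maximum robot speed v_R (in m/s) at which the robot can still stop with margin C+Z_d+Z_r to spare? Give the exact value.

v_R_max = 4/5 m/s = 0.8000 m/s

collect terms ⇒ (1/5)·v_R² + (17/25)·v_R + (-84/125) = 0
  disc = (17/25)² − 4·(1/5)·(-84/125) = 1 ; √disc = 1
  v_R = (−(17/25) + 1) / (2·(1/5)) = 4/5 m/s
check:
T_s = v_R/a_R = (4/5)/(5/2) = 0.3200 s
robot in T_r: 0.8000·0.0400 = 0.0320 m
robot under decel: 0.8000²/(2·2.5000) = 0.1280 m
human over T_r+T_s: 1.6000·(0.0400+0.3200) = 0.5760 m
residual clearance needed = 0.0200+0.0800+0.0100 = 0.1100 m
sum ≈ 0.0320+0.1280+0.5760+0.1100 ≈ 0.8460 m = S ✓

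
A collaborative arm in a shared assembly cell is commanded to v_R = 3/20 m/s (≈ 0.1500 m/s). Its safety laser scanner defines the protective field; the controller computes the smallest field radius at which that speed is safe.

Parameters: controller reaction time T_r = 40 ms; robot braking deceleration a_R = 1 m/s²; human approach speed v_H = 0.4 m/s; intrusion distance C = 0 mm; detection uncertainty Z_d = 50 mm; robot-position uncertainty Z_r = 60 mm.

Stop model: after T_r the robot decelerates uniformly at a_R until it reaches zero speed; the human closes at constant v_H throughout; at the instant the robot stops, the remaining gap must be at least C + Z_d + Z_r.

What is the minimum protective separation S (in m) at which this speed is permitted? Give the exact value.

S_min = 813/4000 m = 0.2032 m

T_s = v_R/a_R = (3/20)/1 = 0.1500 s
robot covers v_R·T_r = 0.1500·0.0400 = 0.0060 m before braking
braking distance = 0.1500²/(2·1.0000) = 0.0112 m
human closes 0.4000·0.1900 = 0.0760 m
margins: 0.0000+0.0500+0.0600 = 0.1100 m
S_min ≈ 0.0060+0.0112+0.0760+0.1100  ⇒  S_min = 813/4000 m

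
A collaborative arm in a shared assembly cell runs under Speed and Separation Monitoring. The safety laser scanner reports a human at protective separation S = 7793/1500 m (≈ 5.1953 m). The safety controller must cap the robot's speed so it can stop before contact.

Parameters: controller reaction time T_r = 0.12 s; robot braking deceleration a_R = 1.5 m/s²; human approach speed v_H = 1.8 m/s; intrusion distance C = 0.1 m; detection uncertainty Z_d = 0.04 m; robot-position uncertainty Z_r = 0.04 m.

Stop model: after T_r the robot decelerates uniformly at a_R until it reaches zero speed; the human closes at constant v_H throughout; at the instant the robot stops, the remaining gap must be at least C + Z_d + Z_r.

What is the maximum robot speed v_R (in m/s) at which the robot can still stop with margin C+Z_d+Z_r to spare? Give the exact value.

collect terms ⇒ (1/3)·v_R² + (33/25)·v_R + (-7199/1500) = 0
  disc = (33/25)² − 4·(1/3)·(-7199/1500) = 45796/5625 ; √disc = 214/75
  v_R = (−(33/25) + 214/75) / (2·(1/3)) = 23/10 m/s
check:
T_s = v_R/a_R = (23/10)/(3/2) = 1.5333 s
robot covers v_R·T_r = 2.3000·0.1200 = 0.2760 m before braking
robot under decel: 2.3000²/(2·1.5000) = 1.7633 m
human over T_r+T_s: 1.8000·(0.1200+1.5333) = 2.9760 m
C+Z_d+Z_r = 0.1000+0.0400+0.0400 = 0.1800 m
sum ≈ 0.2760+1.7633+2.9760+0.1800 ≈ 5.1953 m = S ✓

v_R_max = 23/10 m/s = 2.3000 m/s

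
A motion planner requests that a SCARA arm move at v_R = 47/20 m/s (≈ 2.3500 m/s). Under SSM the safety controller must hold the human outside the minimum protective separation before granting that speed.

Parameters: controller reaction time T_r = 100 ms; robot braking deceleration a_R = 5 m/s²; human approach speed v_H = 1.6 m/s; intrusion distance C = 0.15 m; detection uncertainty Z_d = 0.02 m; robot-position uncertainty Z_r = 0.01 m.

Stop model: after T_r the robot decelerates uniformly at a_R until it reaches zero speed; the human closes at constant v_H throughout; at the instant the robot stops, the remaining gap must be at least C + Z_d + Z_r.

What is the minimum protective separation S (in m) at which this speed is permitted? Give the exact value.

braking lasts T_s = (47/20)/5 = 0.4700 s
robot covers v_R·T_r = 2.3500·0.1000 = 0.2350 m before braking
braking distance = 2.3500²/(2·5.0000) = 0.5523 m
human over T_r+T_s: 1.6000·(0.1000+0.4700) = 0.9120 m
margins: 0.1500+0.0200+0.0100 = 0.1800 m
S_min ≈ 0.2350+0.5523+0.9120+0.1800  ⇒  S_min = 7517/4000 m

S_min = 7517/4000 m = 1.8793 m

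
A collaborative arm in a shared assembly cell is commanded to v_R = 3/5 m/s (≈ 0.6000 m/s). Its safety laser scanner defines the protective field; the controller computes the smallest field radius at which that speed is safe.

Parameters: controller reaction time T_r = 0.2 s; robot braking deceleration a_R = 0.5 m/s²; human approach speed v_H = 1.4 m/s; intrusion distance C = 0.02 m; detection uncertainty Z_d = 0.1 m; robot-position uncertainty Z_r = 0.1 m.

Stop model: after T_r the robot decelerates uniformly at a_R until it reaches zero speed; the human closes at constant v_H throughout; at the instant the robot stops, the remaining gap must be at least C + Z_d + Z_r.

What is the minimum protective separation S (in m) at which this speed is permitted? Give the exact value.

T_s = v_R/a_R = (3/5)/(1/2) = 1.2000 s
robot covers v_R·T_r = 0.6000·0.2000 = 0.1200 m before braking
robot covers 0.6000·1.2000 − ½·0.5000·1.2000² = 0.3600 m while stopping
human closes 1.4000·1.4000 = 1.9600 m
C+Z_d+Z_r = 0.0200+0.1000+0.1000 = 0.2200 m
S_min ≈ 0.1200+0.3600+1.9600+0.2200  ⇒  S_min = 133/50 m

S_min = 133/50 m = 2.6600 m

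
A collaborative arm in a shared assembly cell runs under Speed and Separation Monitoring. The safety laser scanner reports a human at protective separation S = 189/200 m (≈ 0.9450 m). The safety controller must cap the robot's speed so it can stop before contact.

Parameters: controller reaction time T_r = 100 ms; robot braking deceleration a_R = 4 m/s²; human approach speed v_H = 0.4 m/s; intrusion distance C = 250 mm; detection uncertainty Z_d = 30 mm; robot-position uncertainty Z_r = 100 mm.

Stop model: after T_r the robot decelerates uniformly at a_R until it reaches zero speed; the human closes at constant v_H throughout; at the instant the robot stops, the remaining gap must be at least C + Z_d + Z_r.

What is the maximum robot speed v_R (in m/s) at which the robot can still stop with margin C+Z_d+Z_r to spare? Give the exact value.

v_R_max = 7/5 m/s = 1.4000 m/s

collect terms ⇒ (1/8)·v_R² + (1/5)·v_R + (-21/40) = 0
  disc = (1/5)² − 4·(1/8)·(-21/40) = 121/400 ; √disc = 11/20
  v_R = (−(1/5) + 11/20) / (2·(1/8)) = 7/5 m/s
check:
braking lasts T_s = (7/5)/4 = 0.3500 s
robot covers v_R·T_r = 1.4000·0.1000 = 0.1400 m before braking
robot under decel: 1.4000²/(2·4.0000) = 0.2450 m
human over T_r+T_s: 0.4000·(0.1000+0.3500) = 0.1800 m
margins: 0.2500+0.0300+0.1000 = 0.3800 m
sum ≈ 0.1400+0.2450+0.1800+0.3800 ≈ 0.9450 m = S ✓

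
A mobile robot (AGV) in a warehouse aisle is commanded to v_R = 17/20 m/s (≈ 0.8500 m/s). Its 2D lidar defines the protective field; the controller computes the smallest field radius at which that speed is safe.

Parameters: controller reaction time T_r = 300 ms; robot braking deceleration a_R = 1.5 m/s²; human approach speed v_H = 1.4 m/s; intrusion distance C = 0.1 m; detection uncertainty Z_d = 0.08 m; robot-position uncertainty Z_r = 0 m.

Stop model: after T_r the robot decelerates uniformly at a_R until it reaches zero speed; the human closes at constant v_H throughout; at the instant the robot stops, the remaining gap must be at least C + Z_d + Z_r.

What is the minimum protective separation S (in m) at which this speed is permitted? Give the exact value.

stop time T_s = (17/20)/(3/2) = 0.5667 s
robot covers v_R·T_r = 0.8500·0.3000 = 0.2550 m before braking
braking distance = 0.8500²/(2·1.5000) = 0.2408 m
person approaches 1.4000·(0.3000+0.5667) = 1.2133 m
margins: 0.1000+0.0800+0.0000 = 0.1800 m
S_min ≈ 0.2550+0.2408+1.2133+0.1800  ⇒  S_min = 2267/1200 m

S_min = 2267/1200 m = 1.8892 m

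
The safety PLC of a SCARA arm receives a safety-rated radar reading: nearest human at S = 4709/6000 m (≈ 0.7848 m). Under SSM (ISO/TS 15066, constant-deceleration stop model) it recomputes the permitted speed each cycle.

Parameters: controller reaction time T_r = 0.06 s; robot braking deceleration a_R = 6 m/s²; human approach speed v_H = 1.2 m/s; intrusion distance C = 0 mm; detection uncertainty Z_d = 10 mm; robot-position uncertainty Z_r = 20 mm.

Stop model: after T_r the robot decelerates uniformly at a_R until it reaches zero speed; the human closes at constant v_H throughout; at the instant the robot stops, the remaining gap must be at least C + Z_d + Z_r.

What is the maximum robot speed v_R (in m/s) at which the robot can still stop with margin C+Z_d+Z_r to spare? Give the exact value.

v_R_max = 17/10 m/s = 1.7000 m/s

collect terms ⇒ (1/12)·v_R² + (13/50)·v_R + (-4097/6000) = 0
  disc = (13/50)² − 4·(1/12)·(-4097/6000) = 26569/90000 ; √disc = 163/300
  v_R = (−(13/50) + 163/300) / (2·(1/12)) = 17/10 m/s
check:
stop time T_s = (17/10)/6 = 0.2833 s
robot in T_r: 1.7000·0.0600 = 0.1020 m
robot under decel: 1.7000²/(2·6.0000) = 0.2408 m
person approaches 1.2000·(0.0600+0.2833) = 0.4120 m
margins: 0.0000+0.0100+0.0200 = 0.0300 m
sum ≈ 0.1020+0.2408+0.4120+0.0300 ≈ 0.7848 m = S ✓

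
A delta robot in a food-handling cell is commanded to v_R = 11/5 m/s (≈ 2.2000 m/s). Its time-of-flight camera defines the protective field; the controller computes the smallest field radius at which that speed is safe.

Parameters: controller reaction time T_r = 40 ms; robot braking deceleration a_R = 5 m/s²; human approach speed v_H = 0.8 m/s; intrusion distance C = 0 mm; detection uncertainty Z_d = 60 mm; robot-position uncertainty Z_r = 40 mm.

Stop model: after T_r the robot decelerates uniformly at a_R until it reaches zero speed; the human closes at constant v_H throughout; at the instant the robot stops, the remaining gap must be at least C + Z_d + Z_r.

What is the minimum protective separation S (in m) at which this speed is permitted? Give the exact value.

S_min = 132/125 m = 1.0560 m

T_s = v_R/a_R = (11/5)/5 = 0.4400 s
robot in T_r: 2.2000·0.0400 = 0.0880 m
robot covers 2.2000·0.4400 − ½·5.0000·0.4400² = 0.4840 m while stopping
human over T_r+T_s: 0.8000·(0.0400+0.4400) = 0.3840 m
C+Z_d+Z_r = 0.0000+0.0600+0.0400 = 0.1000 m
S_min ≈ 0.0880+0.4840+0.3840+0.1000  ⇒  S_min = 132/125 m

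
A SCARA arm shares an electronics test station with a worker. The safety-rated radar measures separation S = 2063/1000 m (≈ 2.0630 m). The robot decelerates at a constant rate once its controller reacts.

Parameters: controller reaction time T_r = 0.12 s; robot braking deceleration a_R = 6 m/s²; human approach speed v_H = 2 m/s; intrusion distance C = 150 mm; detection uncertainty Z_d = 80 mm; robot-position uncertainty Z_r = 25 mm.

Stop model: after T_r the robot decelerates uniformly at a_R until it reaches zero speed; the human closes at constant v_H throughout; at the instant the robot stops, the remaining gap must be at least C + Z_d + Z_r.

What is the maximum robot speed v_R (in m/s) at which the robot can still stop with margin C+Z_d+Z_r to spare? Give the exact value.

quadratic (1/12)·v² + (34/75)·v + (-196/125) = 0
  disc = (34/75)² − 4·(1/12)·(-196/125) = 4096/5625 ; √disc = 64/75
  v_R = (−(34/75) + 64/75) / (2·(1/12)) = 12/5 m/s
check:
stop time T_s = (12/5)/6 = 0.4000 s
robot in T_r: 2.4000·0.1200 = 0.2880 m
braking distance = 2.4000²/(2·6.0000) = 0.4800 m
human closes 2.0000·0.5200 = 1.0400 m
C+Z_d+Z_r = 0.1500+0.0800+0.0250 = 0.2550 m
sum ≈ 0.2880+0.4800+1.0400+0.2550 ≈ 2.0630 m = S ✓

v_R_max = 12/5 m/s = 2.4000 m/s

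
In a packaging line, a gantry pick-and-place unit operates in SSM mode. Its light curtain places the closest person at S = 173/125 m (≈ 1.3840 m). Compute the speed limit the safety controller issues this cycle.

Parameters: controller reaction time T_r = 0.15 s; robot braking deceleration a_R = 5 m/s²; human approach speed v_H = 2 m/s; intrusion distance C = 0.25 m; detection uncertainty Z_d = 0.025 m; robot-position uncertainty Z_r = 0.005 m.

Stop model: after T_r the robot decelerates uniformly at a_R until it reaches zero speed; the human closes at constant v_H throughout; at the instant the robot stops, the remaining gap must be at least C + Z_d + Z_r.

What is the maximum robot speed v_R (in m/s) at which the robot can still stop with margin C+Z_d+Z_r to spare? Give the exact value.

v_R_max = 6/5 m/s = 1.2000 m/s

collect terms ⇒ (1/10)·v_R² + (11/20)·v_R + (-201/250) = 0
  disc = (11/20)² − 4·(1/10)·(-201/250) = 6241/10000 ; √disc = 79/100
  v_R = (−(11/20) + 79/100) / (2·(1/10)) = 6/5 m/s
check:
stop time T_s = (6/5)/5 = 0.2400 s
reaction-phase robot travel = 1.2000·0.1500 = 0.1800 m
robot covers 1.2000·0.2400 − ½·5.0000·0.2400² = 0.1440 m while stopping
person approaches 2.0000·(0.1500+0.2400) = 0.7800 m
C+Z_d+Z_r = 0.2500+0.0250+0.0050 = 0.2800 m
sum ≈ 0.1800+0.1440+0.7800+0.2800 ≈ 1.3840 m = S ✓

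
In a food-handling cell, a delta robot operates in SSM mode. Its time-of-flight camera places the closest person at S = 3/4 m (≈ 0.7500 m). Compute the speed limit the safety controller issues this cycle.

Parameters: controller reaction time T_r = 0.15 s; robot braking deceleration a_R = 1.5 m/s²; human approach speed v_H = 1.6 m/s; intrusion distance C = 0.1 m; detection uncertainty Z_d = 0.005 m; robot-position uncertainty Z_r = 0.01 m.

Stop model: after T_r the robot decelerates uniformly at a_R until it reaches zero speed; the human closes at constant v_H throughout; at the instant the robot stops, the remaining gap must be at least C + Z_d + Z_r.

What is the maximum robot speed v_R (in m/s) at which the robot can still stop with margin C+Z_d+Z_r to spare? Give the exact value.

collect terms ⇒ (1/3)·v_R² + (73/60)·v_R + (-79/200) = 0
  disc = (73/60)² − 4·(1/3)·(-79/200) = 289/144 ; √disc = 17/12
  v_R = (−(73/60) + 17/12) / (2·(1/3)) = 3/10 m/s
check:
T_s = v_R/a_R = (3/10)/(3/2) = 0.2000 s
robot in T_r: 0.3000·0.1500 = 0.0450 m
braking distance = 0.3000²/(2·1.5000) = 0.0300 m
human closes 1.6000·0.3500 = 0.5600 m
margins: 0.1000+0.0050+0.0100 = 0.1150 m
sum ≈ 0.0450+0.0300+0.5600+0.1150 ≈ 0.7500 m = S ✓

v_R_max = 3/10 m/s = 0.3000 m/s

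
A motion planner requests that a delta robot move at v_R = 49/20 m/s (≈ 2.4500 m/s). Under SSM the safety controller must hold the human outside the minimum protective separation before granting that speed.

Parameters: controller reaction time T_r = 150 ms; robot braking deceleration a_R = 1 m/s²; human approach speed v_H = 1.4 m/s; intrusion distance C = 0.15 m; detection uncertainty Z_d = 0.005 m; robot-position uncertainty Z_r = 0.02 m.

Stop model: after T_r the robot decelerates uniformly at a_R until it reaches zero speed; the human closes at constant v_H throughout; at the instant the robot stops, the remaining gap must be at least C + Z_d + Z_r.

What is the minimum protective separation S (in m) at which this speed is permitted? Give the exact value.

T_s = v_R/a_R = (49/20)/1 = 2.4500 s
robot covers v_R·T_r = 2.4500·0.1500 = 0.3675 m before braking
robot under decel: 2.4500²/(2·1.0000) = 3.0013 m
human closes 1.4000·2.6000 = 3.6400 m
residual clearance needed = 0.1500+0.0050+0.0200 = 0.1750 m
S_min ≈ 0.3675+3.0013+3.6400+0.1750  ⇒  S_min = 5747/800 m

S_min = 5747/800 m = 7.1837 m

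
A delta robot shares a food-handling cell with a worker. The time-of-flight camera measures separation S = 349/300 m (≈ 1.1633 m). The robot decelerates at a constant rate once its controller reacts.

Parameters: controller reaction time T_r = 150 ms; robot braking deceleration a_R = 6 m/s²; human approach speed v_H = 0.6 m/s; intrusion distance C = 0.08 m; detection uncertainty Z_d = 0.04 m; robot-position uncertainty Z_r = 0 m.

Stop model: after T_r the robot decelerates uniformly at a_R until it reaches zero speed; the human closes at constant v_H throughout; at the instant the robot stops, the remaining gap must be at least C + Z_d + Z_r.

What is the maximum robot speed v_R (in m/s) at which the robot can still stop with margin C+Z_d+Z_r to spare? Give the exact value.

at the boundary: (1/12)·v² + (1/4)·v + (-143/150) = 0
  disc = (1/4)² − 4·(1/12)·(-143/150) = 1369/3600 ; √disc = 37/60
  v_R = (−(1/4) + 37/60) / (2·(1/12)) = 11/5 m/s
check:
T_s = v_R/a_R = (11/5)/6 = 0.3667 s
robot in T_r: 2.2000·0.1500 = 0.3300 m
robot covers 2.2000·0.3667 − ½·6.0000·0.3667² = 0.4033 m while stopping
person approaches 0.6000·(0.1500+0.3667) = 0.3100 m
residual clearance needed = 0.0800+0.0400+0.0000 = 0.1200 m
sum ≈ 0.3300+0.4033+0.3100+0.1200 ≈ 1.1633 m = S ✓

v_R_max = 11/5 m/s = 2.2000 m/s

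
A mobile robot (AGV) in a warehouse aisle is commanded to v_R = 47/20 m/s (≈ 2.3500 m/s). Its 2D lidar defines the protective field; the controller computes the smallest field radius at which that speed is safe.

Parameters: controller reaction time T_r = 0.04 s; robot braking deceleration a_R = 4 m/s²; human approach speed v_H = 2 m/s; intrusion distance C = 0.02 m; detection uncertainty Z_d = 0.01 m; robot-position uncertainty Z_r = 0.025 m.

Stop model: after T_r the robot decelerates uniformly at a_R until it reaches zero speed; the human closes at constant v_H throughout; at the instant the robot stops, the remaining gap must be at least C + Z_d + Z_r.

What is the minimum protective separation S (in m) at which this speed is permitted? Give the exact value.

S_min = 33509/16000 m = 2.0943 m

stop time T_s = (47/20)/4 = 0.5875 s
reaction-phase robot travel = 2.3500·0.0400 = 0.0940 m
robot covers 2.3500·0.5875 − ½·4.0000·0.5875² = 0.6903 m while stopping
human over T_r+T_s: 2.0000·(0.0400+0.5875) = 1.2550 m
margins: 0.0200+0.0100+0.0250 = 0.0550 m
S_min ≈ 0.0940+0.6903+1.2550+0.0550  ⇒  S_min = 33509/16000 m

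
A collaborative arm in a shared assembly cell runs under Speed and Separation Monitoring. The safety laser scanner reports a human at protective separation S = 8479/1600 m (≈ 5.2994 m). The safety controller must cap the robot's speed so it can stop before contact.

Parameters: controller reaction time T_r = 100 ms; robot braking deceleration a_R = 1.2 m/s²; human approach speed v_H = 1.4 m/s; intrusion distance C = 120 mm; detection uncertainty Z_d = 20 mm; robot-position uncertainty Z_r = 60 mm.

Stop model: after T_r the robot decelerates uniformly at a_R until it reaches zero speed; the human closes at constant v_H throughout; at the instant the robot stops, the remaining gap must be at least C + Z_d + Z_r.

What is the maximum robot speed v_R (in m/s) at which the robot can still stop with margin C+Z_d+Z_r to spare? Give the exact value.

v_R_max = 9/4 m/s = 2.2500 m/s

at the boundary: (5/12)·v² + (19/15)·v + (-1587/320) = 0
  disc = (19/15)² − 4·(5/12)·(-1587/320) = 142129/14400 ; √disc = 377/120
  v_R = (−(19/15) + 377/120) / (2·(5/12)) = 9/4 m/s
check:
braking lasts T_s = (9/4)/(6/5) = 1.8750 s
robot covers v_R·T_r = 2.2500·0.1000 = 0.2250 m before braking
robot covers 2.2500·1.8750 − ½·1.2000·1.8750² = 2.1094 m while stopping
human over T_r+T_s: 1.4000·(0.1000+1.8750) = 2.7650 m
C+Z_d+Z_r = 0.1200+0.0200+0.0600 = 0.2000 m
sum ≈ 0.2250+2.1094+2.7650+0.2000 ≈ 5.2994 m = S ✓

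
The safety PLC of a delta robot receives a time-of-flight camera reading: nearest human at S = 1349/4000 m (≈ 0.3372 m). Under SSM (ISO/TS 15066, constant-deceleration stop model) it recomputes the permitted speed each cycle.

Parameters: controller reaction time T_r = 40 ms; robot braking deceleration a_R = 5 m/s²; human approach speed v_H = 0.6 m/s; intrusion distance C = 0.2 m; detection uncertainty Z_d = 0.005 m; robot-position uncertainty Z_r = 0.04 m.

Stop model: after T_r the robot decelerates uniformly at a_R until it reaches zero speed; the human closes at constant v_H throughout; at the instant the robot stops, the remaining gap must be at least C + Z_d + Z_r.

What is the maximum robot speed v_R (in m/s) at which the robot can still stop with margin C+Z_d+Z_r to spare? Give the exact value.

quadratic (1/10)·v² + (4/25)·v + (-273/4000) = 0
  disc = (4/25)² − 4·(1/10)·(-273/4000) = 529/10000 ; √disc = 23/100
  v_R = (−(4/25) + 23/100) / (2·(1/10)) = 7/20 m/s
check:
braking lasts T_s = (7/20)/5 = 0.0700 s
robot covers v_R·T_r = 0.3500·0.0400 = 0.0140 m before braking
robot covers 0.3500·0.0700 − ½·5.0000·0.0700² = 0.0123 m while stopping
person approaches 0.6000·(0.0400+0.0700) = 0.0660 m
margins: 0.2000+0.0050+0.0400 = 0.2450 m
sum ≈ 0.0140+0.0123+0.0660+0.2450 ≈ 0.3372 m = S ✓

v_R_max = 7/20 m/s = 0.3500 m/s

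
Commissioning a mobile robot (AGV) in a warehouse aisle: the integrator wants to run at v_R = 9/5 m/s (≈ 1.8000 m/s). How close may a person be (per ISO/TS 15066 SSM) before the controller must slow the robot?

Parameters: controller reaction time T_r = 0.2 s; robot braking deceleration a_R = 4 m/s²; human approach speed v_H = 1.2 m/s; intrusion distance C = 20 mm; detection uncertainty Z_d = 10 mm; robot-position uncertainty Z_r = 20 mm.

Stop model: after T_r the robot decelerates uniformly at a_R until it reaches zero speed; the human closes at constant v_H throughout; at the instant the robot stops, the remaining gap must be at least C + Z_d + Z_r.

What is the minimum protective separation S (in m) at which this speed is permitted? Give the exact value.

S_min = 319/200 m = 1.5950 m

stop time T_s = (9/5)/4 = 0.4500 s
robot in T_r: 1.8000·0.2000 = 0.3600 m
braking distance = 1.8000²/(2·4.0000) = 0.4050 m
human closes 1.2000·0.6500 = 0.7800 m
C+Z_d+Z_r = 0.0200+0.0100+0.0200 = 0.0500 m
S_min ≈ 0.3600+0.4050+0.7800+0.0500  ⇒  S_min = 319/200 m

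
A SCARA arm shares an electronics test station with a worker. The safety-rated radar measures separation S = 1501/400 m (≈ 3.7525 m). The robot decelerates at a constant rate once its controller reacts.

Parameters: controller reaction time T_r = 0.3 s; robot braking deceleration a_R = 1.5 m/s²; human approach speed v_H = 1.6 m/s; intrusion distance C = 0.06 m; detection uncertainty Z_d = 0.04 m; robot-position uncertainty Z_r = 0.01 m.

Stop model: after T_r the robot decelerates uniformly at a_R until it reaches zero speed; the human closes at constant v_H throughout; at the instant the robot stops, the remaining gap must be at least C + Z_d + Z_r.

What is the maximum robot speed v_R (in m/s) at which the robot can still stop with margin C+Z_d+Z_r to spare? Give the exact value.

collect terms ⇒ (1/3)·v_R² + (41/30)·v_R + (-253/80) = 0
  disc = (41/30)² − 4·(1/3)·(-253/80) = 1369/225 ; √disc = 37/15
  v_R = (−(41/30) + 37/15) / (2·(1/3)) = 33/20 m/s
check:
T_s = v_R/a_R = (33/20)/(3/2) = 1.1000 s
reaction-phase robot travel = 1.6500·0.3000 = 0.4950 m
robot under decel: 1.6500²/(2·1.5000) = 0.9075 m
human over T_r+T_s: 1.6000·(0.3000+1.1000) = 2.2400 m
margins: 0.0600+0.0400+0.0100 = 0.1100 m
sum ≈ 0.4950+0.9075+2.2400+0.1100 ≈ 3.7525 m = S ✓

v_R_max = 33/20 m/s = 1.6500 m/s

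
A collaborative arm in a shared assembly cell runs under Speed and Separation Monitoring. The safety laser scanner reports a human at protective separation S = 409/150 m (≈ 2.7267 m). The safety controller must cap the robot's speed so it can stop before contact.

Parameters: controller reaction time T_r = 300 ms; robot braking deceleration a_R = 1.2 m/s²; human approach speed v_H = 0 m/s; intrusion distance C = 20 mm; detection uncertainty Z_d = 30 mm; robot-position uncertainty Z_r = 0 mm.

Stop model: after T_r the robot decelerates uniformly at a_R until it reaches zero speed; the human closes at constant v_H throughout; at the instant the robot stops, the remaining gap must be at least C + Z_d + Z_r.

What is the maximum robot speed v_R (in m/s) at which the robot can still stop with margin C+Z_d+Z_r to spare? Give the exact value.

v_R_max = 11/5 m/s = 2.2000 m/s

quadratic (5/12)·v² + (3/10)·v + (-803/300) = 0
  disc = (3/10)² − 4·(5/12)·(-803/300) = 1024/225 ; √disc = 32/15
  v_R = (−(3/10) + 32/15) / (2·(5/12)) = 11/5 m/s
check:
T_s = v_R/a_R = (11/5)/(6/5) = 1.8333 s
robot covers v_R·T_r = 2.2000·0.3000 = 0.6600 m before braking
robot under decel: 2.2000²/(2·1.2000) = 2.0167 m
person approaches 0.0000·(0.3000+1.8333) = 0.0000 m
residual clearance needed = 0.0200+0.0300+0.0000 = 0.0500 m
sum ≈ 0.6600+2.0167+0.0000+0.0500 ≈ 2.7267 m = S ✓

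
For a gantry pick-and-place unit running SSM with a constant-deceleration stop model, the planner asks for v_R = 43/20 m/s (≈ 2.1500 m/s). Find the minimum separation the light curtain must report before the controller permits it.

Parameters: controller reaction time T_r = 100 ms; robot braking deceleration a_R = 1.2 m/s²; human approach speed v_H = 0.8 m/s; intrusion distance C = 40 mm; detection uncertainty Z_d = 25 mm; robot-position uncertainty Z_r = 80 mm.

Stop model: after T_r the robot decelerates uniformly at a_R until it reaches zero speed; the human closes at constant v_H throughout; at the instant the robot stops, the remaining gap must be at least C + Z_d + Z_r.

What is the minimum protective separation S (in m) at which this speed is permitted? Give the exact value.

T_s = v_R/a_R = (43/20)/(6/5) = 1.7917 s
robot in T_r: 2.1500·0.1000 = 0.2150 m
braking distance = 2.1500²/(2·1.2000) = 1.9260 m
person approaches 0.8000·(0.1000+1.7917) = 1.5133 m
margins: 0.0400+0.0250+0.0800 = 0.1450 m
S_min ≈ 0.2150+1.9260+1.5133+0.1450  ⇒  S_min = 6079/1600 m

S_min = 6079/1600 m = 3.7994 m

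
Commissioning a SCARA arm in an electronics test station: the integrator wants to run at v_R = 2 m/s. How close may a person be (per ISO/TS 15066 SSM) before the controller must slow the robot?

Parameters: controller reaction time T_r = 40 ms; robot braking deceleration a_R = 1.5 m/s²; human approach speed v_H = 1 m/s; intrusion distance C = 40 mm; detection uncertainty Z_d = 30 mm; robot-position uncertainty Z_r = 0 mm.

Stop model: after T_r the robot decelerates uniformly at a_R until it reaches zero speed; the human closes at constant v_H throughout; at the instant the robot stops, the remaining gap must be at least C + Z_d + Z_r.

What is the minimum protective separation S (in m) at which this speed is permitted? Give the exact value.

S_min = 857/300 m = 2.8567 m

stop time T_s = 2/(3/2) = 1.3333 s
robot in T_r: 2.0000·0.0400 = 0.0800 m
robot covers 2.0000·1.3333 − ½·1.5000·1.3333² = 1.3333 m while stopping
human closes 1.0000·1.3733 = 1.3733 m
residual clearance needed = 0.0400+0.0300+0.0000 = 0.0700 m
S_min ≈ 0.0800+1.3333+1.3733+0.0700  ⇒  S_min = 857/300 m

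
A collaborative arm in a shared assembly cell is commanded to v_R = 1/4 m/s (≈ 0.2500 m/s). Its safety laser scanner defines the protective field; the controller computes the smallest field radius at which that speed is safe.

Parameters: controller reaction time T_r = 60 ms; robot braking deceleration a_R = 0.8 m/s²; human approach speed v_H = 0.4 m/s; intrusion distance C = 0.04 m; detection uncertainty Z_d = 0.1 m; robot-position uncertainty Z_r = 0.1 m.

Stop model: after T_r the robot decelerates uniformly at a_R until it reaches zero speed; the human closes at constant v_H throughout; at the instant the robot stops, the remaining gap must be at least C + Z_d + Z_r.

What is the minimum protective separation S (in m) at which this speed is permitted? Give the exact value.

braking lasts T_s = (1/4)/(4/5) = 0.3125 s
reaction-phase robot travel = 0.2500·0.0600 = 0.0150 m
robot under decel: 0.2500²/(2·0.8000) = 0.0391 m
human closes 0.4000·0.3725 = 0.1490 m
margins: 0.0400+0.1000+0.1000 = 0.2400 m
S_min ≈ 0.0150+0.0391+0.1490+0.2400  ⇒  S_min = 7089/16000 m

S_min = 7089/16000 m = 0.4431 m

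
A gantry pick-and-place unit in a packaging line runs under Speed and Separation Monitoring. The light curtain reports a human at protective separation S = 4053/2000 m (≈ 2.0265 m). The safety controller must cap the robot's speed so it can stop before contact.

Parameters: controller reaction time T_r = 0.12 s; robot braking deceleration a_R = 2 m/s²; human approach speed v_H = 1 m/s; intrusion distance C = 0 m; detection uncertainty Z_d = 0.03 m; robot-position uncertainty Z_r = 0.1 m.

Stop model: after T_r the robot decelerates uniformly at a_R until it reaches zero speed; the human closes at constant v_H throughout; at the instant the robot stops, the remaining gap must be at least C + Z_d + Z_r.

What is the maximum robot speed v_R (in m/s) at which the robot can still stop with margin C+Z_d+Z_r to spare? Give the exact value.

at the boundary: (1/4)·v² + (31/50)·v + (-3553/2000) = 0
  disc = (31/50)² − 4·(1/4)·(-3553/2000) = 21609/10000 ; √disc = 147/100
  v_R = (−(31/50) + 147/100) / (2·(1/4)) = 17/10 m/s
check:
braking lasts T_s = (17/10)/2 = 0.8500 s
robot covers v_R·T_r = 1.7000·0.1200 = 0.2040 m before braking
robot covers 1.7000·0.8500 − ½·2.0000·0.8500² = 0.7225 m while stopping
human over T_r+T_s: 1.0000·(0.1200+0.8500) = 0.9700 m
residual clearance needed = 0.0000+0.0300+0.1000 = 0.1300 m
sum ≈ 0.2040+0.7225+0.9700+0.1300 ≈ 2.0265 m = S ✓

v_R_max = 17/10 m/s = 1.7000 m/s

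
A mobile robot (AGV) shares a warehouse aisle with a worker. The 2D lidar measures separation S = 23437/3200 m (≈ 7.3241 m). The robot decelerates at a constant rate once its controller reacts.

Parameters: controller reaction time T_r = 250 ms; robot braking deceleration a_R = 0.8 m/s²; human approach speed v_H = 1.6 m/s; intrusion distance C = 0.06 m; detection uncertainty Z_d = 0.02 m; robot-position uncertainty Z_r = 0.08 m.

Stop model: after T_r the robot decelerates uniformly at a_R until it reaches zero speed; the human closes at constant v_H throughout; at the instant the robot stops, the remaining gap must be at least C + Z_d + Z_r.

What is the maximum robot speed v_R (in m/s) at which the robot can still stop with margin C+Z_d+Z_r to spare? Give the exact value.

v_R_max = 39/20 m/s = 1.9500 m/s

at the boundary: (5/8)·v² + (9/4)·v + (-4329/640) = 0
  disc = (9/4)² − 4·(5/8)·(-4329/640) = 5625/256 ; √disc = 75/16
  v_R = (−(9/4) + 75/16) / (2·(5/8)) = 39/20 m/s
check:
T_s = v_R/a_R = (39/20)/(4/5) = 2.4375 s
robot in T_r: 1.9500·0.2500 = 0.4875 m
braking distance = 1.9500²/(2·0.8000) = 2.3766 m
human closes 1.6000·2.6875 = 4.3000 m
C+Z_d+Z_r = 0.0600+0.0200+0.0800 = 0.1600 m
sum ≈ 0.4875+2.3766+4.3000+0.1600 ≈ 7.3241 m = S ✓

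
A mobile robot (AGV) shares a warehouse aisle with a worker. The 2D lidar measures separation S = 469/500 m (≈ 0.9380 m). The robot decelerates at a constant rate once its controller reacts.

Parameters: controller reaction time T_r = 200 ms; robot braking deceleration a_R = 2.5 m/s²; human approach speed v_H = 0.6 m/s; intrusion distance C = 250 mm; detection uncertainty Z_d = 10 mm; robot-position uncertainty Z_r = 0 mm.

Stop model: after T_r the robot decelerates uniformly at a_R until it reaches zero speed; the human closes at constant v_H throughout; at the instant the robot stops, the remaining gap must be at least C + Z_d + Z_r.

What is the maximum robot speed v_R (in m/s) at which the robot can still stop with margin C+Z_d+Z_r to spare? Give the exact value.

collect terms ⇒ (1/5)·v_R² + (11/25)·v_R + (-279/500) = 0
  disc = (11/25)² − 4·(1/5)·(-279/500) = 16/25 ; √disc = 4/5
  v_R = (−(11/25) + 4/5) / (2·(1/5)) = 9/10 m/s
check:
stop time T_s = (9/10)/(5/2) = 0.3600 s
reaction-phase robot travel = 0.9000·0.2000 = 0.1800 m
robot under decel: 0.9000²/(2·2.5000) = 0.1620 m
person approaches 0.6000·(0.2000+0.3600) = 0.3360 m
margins: 0.2500+0.0100+0.0000 = 0.2600 m
sum ≈ 0.1800+0.1620+0.3360+0.2600 ≈ 0.9380 m = S ✓

v_R_max = 9/10 m/s = 0.9000 m/s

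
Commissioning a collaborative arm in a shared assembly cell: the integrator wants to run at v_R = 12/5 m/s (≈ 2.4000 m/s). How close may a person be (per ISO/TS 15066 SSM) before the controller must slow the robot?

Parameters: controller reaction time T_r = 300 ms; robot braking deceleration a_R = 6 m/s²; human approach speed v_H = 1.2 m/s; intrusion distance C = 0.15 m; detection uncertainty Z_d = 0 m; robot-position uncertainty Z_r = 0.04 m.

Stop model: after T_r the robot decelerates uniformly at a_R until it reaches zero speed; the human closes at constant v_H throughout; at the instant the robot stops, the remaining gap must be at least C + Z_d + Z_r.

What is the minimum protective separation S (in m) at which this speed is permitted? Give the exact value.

stop time T_s = (12/5)/6 = 0.4000 s
robot covers v_R·T_r = 2.4000·0.3000 = 0.7200 m before braking
braking distance = 2.4000²/(2·6.0000) = 0.4800 m
human over T_r+T_s: 1.2000·(0.3000+0.4000) = 0.8400 m
margins: 0.1500+0.0000+0.0400 = 0.1900 m
S_min ≈ 0.7200+0.4800+0.8400+0.1900  ⇒  S_min = 223/100 m

S_min = 223/100 m = 2.2300 m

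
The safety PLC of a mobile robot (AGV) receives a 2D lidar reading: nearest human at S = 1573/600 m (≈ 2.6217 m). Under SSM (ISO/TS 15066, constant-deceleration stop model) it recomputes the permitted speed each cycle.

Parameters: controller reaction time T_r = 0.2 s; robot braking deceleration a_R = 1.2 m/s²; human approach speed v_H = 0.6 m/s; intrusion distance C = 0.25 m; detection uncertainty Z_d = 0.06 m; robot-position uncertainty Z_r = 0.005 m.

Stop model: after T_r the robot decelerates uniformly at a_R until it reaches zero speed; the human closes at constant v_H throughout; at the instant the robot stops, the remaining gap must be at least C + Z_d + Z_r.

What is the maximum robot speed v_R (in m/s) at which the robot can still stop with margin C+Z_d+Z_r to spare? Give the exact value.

v_R_max = 8/5 m/s = 1.6000 m/s

collect terms ⇒ (5/12)·v_R² + (7/10)·v_R + (-164/75) = 0
  disc = (7/10)² − 4·(5/12)·(-164/75) = 3721/900 ; √disc = 61/30
  v_R = (−(7/10) + 61/30) / (2·(5/12)) = 8/5 m/s
check:
stop time T_s = (8/5)/(6/5) = 1.3333 s
reaction-phase robot travel = 1.6000·0.2000 = 0.3200 m
braking distance = 1.6000²/(2·1.2000) = 1.0667 m
person approaches 0.6000·(0.2000+1.3333) = 0.9200 m
C+Z_d+Z_r = 0.2500+0.0600+0.0050 = 0.3150 m
sum ≈ 0.3200+1.0667+0.9200+0.3150 ≈ 2.6217 m = S ✓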